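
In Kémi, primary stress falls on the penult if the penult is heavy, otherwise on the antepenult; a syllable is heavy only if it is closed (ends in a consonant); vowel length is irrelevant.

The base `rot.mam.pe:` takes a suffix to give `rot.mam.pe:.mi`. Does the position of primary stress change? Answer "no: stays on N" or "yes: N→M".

no: stays on 2

Base `rot.mam.pe:` (3 syllables):
  Weights: 1 rot H, 2 mam H, 3 pe: L.
  The penult (syllable 2, mam) is heavy, so it takes stress.
  → primary stress on syllable 2.
Suffixed `rot.mam.pe:.mi` (4 syllables):
  Weights: 2 mam H, 3 pe: L, 4 mi L.
  The penult (syllable 3, pe:) is light, so stress falls on the antepenult (syllable 2, mam).
  → primary stress on syllable 2.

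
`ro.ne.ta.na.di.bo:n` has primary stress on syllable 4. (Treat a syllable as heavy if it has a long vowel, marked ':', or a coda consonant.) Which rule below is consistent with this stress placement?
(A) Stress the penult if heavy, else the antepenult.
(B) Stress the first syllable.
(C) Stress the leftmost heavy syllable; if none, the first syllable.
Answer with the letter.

A

Rule A → syllable 4 ✓.
Rule B → syllable 1 (observed: 4).
Rule C → syllable 6 (observed: 4).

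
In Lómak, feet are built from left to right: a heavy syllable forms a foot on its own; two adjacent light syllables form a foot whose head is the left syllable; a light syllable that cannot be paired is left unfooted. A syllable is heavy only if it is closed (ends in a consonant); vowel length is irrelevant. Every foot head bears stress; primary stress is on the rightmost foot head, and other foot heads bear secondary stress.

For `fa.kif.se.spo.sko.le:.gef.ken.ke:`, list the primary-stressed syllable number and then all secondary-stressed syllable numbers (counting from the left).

primary 8, secondary 2, 3, 5, 7

Weights: 1 fa L, 2 kif H, 3 se L, 4 spo L, 5 sko L, 6 le: L, 7 gef H, 8 ken H, 9 ke: L.
Parse left to right (heavy = foot alone; LL = one foot; stranded L unfooted): fa (ˈkif) (ˈse.spo) (ˈsko.le:) (ˈgef) (ˈken) ke:.
Foot heads: 2, 3, 5, 7, 8.
Primary stress on the rightmost head = syllable 8.
Secondary stress on 2, 3, 5, 7: fa.ˌkif.ˌse.spo.ˌsko.le:.ˌgef.ˈken.ke:.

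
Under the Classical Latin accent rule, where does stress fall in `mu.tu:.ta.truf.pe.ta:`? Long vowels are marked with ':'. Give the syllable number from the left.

Classical Latin: stress the penult if heavy (long vowel or closed), else the antepenult.
Weights: 4 truf H, 5 pe L, 6 ta: H.
The penult (syllable 5, pe) is light, so stress falls on the antepenult (syllable 4, truf).
Stress on syllable 4: mu.tu:.ta.ˈtruf.pe.ta:.

4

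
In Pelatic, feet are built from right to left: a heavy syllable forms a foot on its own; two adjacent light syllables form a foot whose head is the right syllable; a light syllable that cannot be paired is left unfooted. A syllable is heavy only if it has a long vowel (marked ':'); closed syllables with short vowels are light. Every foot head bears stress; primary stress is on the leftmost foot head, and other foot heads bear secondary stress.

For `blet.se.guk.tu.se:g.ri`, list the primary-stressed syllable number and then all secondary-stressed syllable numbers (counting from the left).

Weights: 1 blet L, 2 se L, 3 guk L, 4 tu L, 5 se:g H, 6 ri L.
Parse right to left (heavy = foot alone; LL = one foot; stranded L unfooted): (blet.ˈse) (guk.ˈtu) (ˈse:g) ri.
Foot heads: 2, 4, 5.
Primary stress on the leftmost head = syllable 2.
Secondary stress on 4, 5: blet.ˈse.guk.ˌtu.ˌse:g.ri.

primary 2, secondary 4, 5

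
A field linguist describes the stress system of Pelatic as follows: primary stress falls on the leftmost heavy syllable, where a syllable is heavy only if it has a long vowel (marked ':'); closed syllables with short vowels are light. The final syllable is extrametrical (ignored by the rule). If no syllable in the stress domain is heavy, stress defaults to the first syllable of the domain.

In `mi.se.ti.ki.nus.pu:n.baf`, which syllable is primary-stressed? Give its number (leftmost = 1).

6

The final syllable (7, baf) is extrametrical; the stress domain is syllables 1–6.
Weights: 1 mi L, 2 se L, 3 ti L, 4 ki L, 5 nus L, 6 pu:n H.
Heavy syllables in the domain: 6. The leftmost is syllable 6 (pu:n).
Primary stress: syllable 6 → mi.se.ti.ki.nus.ˈpu:n.baf.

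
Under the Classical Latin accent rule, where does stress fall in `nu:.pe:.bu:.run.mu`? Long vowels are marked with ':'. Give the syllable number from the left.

Classical Latin: stress the penult if heavy (long vowel or closed), else the antepenult.
Weights: 3 bu: H, 4 run H, 5 mu L.
The penult (syllable 4, run) is heavy, so it takes stress.
Stress on syllable 4: nu:.pe:.bu:.ˈrun.mu.

4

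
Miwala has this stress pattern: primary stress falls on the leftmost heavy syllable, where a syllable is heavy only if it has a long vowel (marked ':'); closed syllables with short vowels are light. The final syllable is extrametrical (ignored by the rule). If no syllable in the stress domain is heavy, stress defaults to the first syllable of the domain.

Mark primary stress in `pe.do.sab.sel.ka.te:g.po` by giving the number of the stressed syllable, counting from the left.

The final syllable (7, po) is extrametrical; the stress domain is syllables 1–6.
Weights: 1 pe L, 2 do L, 3 sab L, 4 sel L, 5 ka L, 6 te:g H.
Heavy syllables in the domain: 6. The leftmost is syllable 6 (te:g).
Primary stress: syllable 6 → pe.do.sab.sel.ka.ˈte:g.po.

6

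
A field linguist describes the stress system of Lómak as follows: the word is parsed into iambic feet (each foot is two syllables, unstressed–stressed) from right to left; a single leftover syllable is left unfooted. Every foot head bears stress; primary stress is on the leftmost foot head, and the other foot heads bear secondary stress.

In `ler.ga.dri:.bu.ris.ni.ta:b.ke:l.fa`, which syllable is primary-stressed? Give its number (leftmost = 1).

3

Parse right to left into iambic (σˈσ) feet: ler (ga.ˈdri:) (bu.ˈris) (ni.ˈta:b) (ke:l.ˈfa). Syllable 1 is left unfooted.
Foot heads (stressed positions): 3, 5, 7, 9.
End Rule Leftmost: primary stress on the leftmost head = syllable 3.
Primary stress: syllable 3 → ler.ga.ˈdri:.bu.ris.ni.ta:b.ke:l.fa.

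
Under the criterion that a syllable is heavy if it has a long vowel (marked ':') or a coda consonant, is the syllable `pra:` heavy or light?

heavy

`pra:`: long vowel, open (no coda). Long vowel → heavy.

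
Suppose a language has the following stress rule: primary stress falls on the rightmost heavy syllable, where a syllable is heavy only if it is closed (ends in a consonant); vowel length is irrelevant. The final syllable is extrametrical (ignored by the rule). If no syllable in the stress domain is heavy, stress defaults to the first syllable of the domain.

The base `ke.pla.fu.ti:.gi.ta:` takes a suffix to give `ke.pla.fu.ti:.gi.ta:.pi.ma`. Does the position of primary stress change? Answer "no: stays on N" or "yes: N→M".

Base `ke.pla.fu.ti:.gi.ta:` (6 syllables):
  The final syllable (6, ta:) is extrametrical; the stress domain is syllables 1–5.
  Weights: 1 ke L, 2 pla L, 3 fu L, 4 ti: L, 5 gi L.
  No heavy syllable in the domain; default to the first syllable of the domain = syllable 1.
  → primary stress on syllable 1.
Suffixed `ke.pla.fu.ti:.gi.ta:.pi.ma` (8 syllables):
  The final syllable (8, ma) is extrametrical; the stress domain is syllables 1–7.
  Weights: 1 ke L, 2 pla L, 3 fu L, 4 ti: L, 5 gi L, 6 ta: L, 7 pi L.
  No heavy syllable in the domain; default to the first syllable of the domain = syllable 1.
  → primary stress on syllable 1.

no: stays on 1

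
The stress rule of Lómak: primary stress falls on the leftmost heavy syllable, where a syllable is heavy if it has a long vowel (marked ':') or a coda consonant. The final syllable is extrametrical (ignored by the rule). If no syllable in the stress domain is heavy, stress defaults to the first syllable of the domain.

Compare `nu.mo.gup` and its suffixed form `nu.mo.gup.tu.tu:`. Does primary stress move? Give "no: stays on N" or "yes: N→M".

Base `nu.mo.gup` (3 syllables):
  The final syllable (3, gup) is extrametrical; the stress domain is syllables 1–2.
  Weights: 1 nu L, 2 mo L.
  No heavy syllable in the domain; default to the first syllable of the domain = syllable 1.
  → primary stress on syllable 1.
Suffixed `nu.mo.gup.tu.tu:` (5 syllables):
  The final syllable (5, tu:) is extrametrical; the stress domain is syllables 1–4.
  Weights: 1 nu L, 2 mo L, 3 gup H, 4 tu L.
  Heavy syllables in the domain: 3. The leftmost is syllable 3 (gup).
  → primary stress on syllable 3.

yes: 1→3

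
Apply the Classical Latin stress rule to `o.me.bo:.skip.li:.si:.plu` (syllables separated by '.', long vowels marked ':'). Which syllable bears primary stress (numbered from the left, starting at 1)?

Classical Latin: stress the penult if heavy (long vowel or closed), else the antepenult.
Weights: 5 li: H, 6 si: H, 7 plu L.
The penult (syllable 6, si:) is heavy, so it takes stress.
Stress on syllable 6: o.me.bo:.skip.li:.ˈsi:.plu.

6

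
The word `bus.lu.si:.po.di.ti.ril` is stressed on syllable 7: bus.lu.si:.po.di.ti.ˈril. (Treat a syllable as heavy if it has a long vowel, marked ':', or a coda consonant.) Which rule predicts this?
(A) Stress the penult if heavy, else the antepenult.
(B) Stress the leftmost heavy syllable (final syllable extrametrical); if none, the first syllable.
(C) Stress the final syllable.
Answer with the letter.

C

Rule A → syllable 5 (observed: 7).
Rule B → syllable 1 (observed: 7).
Rule C → syllable 7 ✓.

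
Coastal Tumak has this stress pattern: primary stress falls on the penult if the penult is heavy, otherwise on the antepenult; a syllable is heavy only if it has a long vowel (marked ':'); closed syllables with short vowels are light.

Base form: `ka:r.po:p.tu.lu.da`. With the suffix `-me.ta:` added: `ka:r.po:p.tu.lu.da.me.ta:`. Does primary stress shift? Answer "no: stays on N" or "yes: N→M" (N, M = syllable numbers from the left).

Base `ka:r.po:p.tu.lu.da` (5 syllables):
  Weights: 3 tu L, 4 lu L, 5 da L.
  The penult (syllable 4, lu) is light, so stress falls on the antepenult (syllable 3, tu).
  → primary stress on syllable 3.
Suffixed `ka:r.po:p.tu.lu.da.me.ta:` (7 syllables):
  Weights: 5 da L, 6 me L, 7 ta: H.
  The penult (syllable 6, me) is light, so stress falls on the antepenult (syllable 5, da).
  → primary stress on syllable 5.

yes: 3→5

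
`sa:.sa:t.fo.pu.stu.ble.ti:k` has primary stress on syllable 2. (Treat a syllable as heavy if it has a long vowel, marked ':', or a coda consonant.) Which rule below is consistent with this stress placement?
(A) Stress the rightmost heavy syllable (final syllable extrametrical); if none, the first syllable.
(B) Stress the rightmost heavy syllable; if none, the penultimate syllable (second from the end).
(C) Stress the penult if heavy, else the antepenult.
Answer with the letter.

Rule A → syllable 2 ✓.
Rule B → syllable 7 (observed: 2).
Rule C → syllable 5 (observed: 2).

A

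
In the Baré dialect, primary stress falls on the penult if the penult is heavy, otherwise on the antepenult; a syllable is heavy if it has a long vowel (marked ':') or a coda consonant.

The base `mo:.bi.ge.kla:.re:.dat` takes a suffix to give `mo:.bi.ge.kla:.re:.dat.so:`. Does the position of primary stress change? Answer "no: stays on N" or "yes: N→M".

Base `mo:.bi.ge.kla:.re:.dat` (6 syllables):
  Weights: 4 kla: H, 5 re: H, 6 dat H.
  The penult (syllable 5, re:) is heavy, so it takes stress.
  → primary stress on syllable 5.
Suffixed `mo:.bi.ge.kla:.re:.dat.so:` (7 syllables):
  Weights: 5 re: H, 6 dat H, 7 so: H.
  The penult (syllable 6, dat) is heavy, so it takes stress.
  → primary stress on syllable 6.

yes: 5→6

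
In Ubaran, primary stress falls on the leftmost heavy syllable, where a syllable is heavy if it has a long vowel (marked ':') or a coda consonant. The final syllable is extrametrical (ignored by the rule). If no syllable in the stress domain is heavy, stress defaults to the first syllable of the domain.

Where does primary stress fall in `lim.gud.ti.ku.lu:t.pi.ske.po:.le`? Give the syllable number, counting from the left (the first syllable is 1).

The final syllable (9, le) is extrametrical; the stress domain is syllables 1–8.
Weights: 1 lim H, 2 gud H, 3 ti L, 4 ku L, 5 lu:t H, 6 pi L, 7 ske L, 8 po: H.
Heavy syllables in the domain: 1, 2, 5, 8. The leftmost is syllable 1 (lim).
Primary stress: syllable 1 → ˈlim.gud.ti.ku.lu:t.pi.ske.po:.le.

1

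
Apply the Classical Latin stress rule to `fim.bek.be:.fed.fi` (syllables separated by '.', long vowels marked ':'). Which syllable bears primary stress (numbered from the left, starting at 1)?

4

Classical Latin: stress the penult if heavy (long vowel or closed), else the antepenult.
Weights: 3 be: H, 4 fed H, 5 fi L.
The penult (syllable 4, fed) is heavy, so it takes stress.
Stress on syllable 4: fim.bek.be:.ˈfed.fi.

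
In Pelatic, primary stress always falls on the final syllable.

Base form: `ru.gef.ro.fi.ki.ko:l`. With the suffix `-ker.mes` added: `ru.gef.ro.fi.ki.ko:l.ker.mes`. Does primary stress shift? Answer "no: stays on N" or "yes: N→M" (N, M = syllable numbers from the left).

yes: 6→8

Base `ru.gef.ro.fi.ki.ko:l` (6 syllables):
  The word has 6 syllables; the final syllable is syllable 6 (ko:l).
  → primary stress on syllable 6.
Suffixed `ru.gef.ro.fi.ki.ko:l.ker.mes` (8 syllables):
  The word has 8 syllables; the final syllable is syllable 8 (mes).
  → primary stress on syllable 8.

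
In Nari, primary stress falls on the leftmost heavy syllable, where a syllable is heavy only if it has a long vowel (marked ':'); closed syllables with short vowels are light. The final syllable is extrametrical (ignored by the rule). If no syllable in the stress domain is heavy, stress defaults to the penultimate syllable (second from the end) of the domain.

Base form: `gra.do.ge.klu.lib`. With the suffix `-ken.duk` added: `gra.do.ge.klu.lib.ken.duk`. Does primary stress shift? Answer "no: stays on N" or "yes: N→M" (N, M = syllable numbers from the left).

Base `gra.do.ge.klu.lib` (5 syllables):
  The final syllable (5, lib) is extrametrical; the stress domain is syllables 1–4.
  Weights: 1 gra L, 2 do L, 3 ge L, 4 klu L.
  No heavy syllable in the domain; default to the penultimate syllable (second from the end) of the domain = syllable 3.
  → primary stress on syllable 3.
Suffixed `gra.do.ge.klu.lib.ken.duk` (7 syllables):
  The final syllable (7, duk) is extrametrical; the stress domain is syllables 1–6.
  Weights: 1 gra L, 2 do L, 3 ge L, 4 klu L, 5 lib L, 6 ken L.
  No heavy syllable in the domain; default to the penultimate syllable (second from the end) of the domain = syllable 5.
  → primary stress on syllable 5.

yes: 3→5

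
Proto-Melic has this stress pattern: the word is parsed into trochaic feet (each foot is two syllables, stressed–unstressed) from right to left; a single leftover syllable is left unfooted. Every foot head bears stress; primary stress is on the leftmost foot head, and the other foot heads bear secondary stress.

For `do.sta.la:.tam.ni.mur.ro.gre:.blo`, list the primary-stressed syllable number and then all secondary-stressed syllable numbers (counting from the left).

primary 2, secondary 4, 6, 8

Parse right to left into trochaic (ˈσσ) feet: do (ˈsta.la:) (ˈtam.ni) (ˈmur.ro) (ˈgre:.blo). Syllable 1 is left unfooted.
Foot heads (stressed positions): 2, 4, 6, 8.
End Rule Leftmost: primary stress on the leftmost head = syllable 2.
Secondary stress on 4, 6, 8: do.ˈsta.la:.ˌtam.ni.ˌmur.ro.ˌgre:.blo.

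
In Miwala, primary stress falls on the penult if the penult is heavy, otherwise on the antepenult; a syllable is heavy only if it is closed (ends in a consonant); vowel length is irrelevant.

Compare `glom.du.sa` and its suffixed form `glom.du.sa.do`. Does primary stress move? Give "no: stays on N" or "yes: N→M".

Base `glom.du.sa` (3 syllables):
  Weights: 1 glom H, 2 du L, 3 sa L.
  The penult (syllable 2, du) is light, so stress falls on the antepenult (syllable 1, glom).
  → primary stress on syllable 1.
Suffixed `glom.du.sa.do` (4 syllables):
  Weights: 2 du L, 3 sa L, 4 do L.
  The penult (syllable 3, sa) is light, so stress falls on the antepenult (syllable 2, du).
  → primary stress on syllable 2.

yes: 1→2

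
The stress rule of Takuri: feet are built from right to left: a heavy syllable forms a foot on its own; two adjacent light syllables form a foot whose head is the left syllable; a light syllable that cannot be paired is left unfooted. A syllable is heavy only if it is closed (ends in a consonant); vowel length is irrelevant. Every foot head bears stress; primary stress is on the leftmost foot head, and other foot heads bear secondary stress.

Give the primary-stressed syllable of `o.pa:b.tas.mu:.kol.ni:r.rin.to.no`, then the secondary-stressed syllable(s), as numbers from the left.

primary 2, secondary 3, 5, 6, 7, 8

Weights: 1 o L, 2 pa:b H, 3 tas H, 4 mu: L, 5 kol H, 6 ni:r H, 7 rin H, 8 to L, 9 no L.
Parse right to left (heavy = foot alone; LL = one foot; stranded L unfooted): o (ˈpa:b) (ˈtas) mu: (ˈkol) (ˈni:r) (ˈrin) (ˈto.no).
Foot heads: 2, 3, 5, 6, 7, 8.
Primary stress on the leftmost head = syllable 2.
Secondary stress on 3, 5, 6, 7, 8: o.ˈpa:b.ˌtas.mu:.ˌkol.ˌni:r.ˌrin.ˌto.no.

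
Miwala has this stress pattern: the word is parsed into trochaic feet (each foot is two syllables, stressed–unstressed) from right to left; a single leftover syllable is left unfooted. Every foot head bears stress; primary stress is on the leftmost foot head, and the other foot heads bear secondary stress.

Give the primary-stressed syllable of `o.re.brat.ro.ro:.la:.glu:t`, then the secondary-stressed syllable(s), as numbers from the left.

Parse right to left into trochaic (ˈσσ) feet: o (ˈre.brat) (ˈro.ro:) (ˈla:.glu:t). Syllable 1 is left unfooted.
Foot heads (stressed positions): 2, 4, 6.
End Rule Leftmost: primary stress on the leftmost head = syllable 2.
Secondary stress on 4, 6: o.ˈre.brat.ˌro.ro:.ˌla:.glu:t.

primary 2, secondary 4, 6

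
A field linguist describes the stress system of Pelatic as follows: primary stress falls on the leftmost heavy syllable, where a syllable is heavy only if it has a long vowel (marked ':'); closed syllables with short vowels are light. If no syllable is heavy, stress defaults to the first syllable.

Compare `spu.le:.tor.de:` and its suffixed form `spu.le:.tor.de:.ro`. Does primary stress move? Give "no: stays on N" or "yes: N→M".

no: stays on 2

Base `spu.le:.tor.de:` (4 syllables):
  Weights: 1 spu L, 2 le: H, 3 tor L, 4 de: H.
  Heavy syllables in the domain: 2, 4. The leftmost is syllable 2 (le:).
  → primary stress on syllable 2.
Suffixed `spu.le:.tor.de:.ro` (5 syllables):
  Weights: 1 spu L, 2 le: H, 3 tor L, 4 de: H, 5 ro L.
  Heavy syllables in the domain: 2, 4. The leftmost is syllable 2 (le:).
  → primary stress on syllable 2.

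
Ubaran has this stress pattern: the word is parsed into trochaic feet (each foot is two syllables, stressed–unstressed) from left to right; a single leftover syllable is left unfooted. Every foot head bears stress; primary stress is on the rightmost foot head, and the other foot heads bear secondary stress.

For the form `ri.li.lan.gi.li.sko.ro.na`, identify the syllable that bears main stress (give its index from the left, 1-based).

7

Parse left to right into trochaic (ˈσσ) feet: (ˈri.li) (ˈlan.gi) (ˈli.sko) (ˈro.na).
Foot heads (stressed positions): 1, 3, 5, 7.
End Rule Rightmost: primary stress on the rightmost head = syllable 7.
Primary stress: syllable 7 → ri.li.lan.gi.li.sko.ˈro.na.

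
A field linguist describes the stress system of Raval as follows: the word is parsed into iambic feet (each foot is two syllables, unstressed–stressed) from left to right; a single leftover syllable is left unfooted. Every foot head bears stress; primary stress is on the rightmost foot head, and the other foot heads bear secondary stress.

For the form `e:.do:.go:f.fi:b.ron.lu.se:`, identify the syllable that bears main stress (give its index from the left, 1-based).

6

Parse left to right into iambic (σˈσ) feet: (e:.ˈdo:) (go:f.ˈfi:b) (ron.ˈlu) se:. Syllable 7 is left unfooted.
Foot heads (stressed positions): 2, 4, 6.
End Rule Rightmost: primary stress on the rightmost head = syllable 6.
Primary stress: syllable 6 → e:.do:.go:f.fi:b.ron.ˈlu.se:.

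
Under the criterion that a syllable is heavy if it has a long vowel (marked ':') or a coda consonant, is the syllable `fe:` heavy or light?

heavy

`fe:`: long vowel, open (no coda). Long vowel → heavy.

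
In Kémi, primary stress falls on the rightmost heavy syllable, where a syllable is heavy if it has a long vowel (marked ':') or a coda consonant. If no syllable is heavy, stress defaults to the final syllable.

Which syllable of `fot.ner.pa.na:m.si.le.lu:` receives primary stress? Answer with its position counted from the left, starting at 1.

Weights: 1 fot H, 2 ner H, 3 pa L, 4 na:m H, 5 si L, 6 le L, 7 lu: H.
Heavy syllables in the domain: 1, 2, 4, 7. The rightmost is syllable 7 (lu:).
Primary stress: syllable 7 → fot.ner.pa.na:m.si.le.ˈlu:.

7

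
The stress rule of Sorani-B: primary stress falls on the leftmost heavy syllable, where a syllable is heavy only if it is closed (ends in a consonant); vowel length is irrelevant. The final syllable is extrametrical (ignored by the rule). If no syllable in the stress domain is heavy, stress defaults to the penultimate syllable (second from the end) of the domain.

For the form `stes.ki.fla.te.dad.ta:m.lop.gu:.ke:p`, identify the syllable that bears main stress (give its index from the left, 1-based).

1

The final syllable (9, ke:p) is extrametrical; the stress domain is syllables 1–8.
Weights: 1 stes H, 2 ki L, 3 fla L, 4 te L, 5 dad H, 6 ta:m H, 7 lop H, 8 gu: L.
Heavy syllables in the domain: 1, 5, 6, 7. The leftmost is syllable 1 (stes).
Primary stress: syllable 1 → ˈstes.ki.fla.te.dad.ta:m.lop.gu:.ke:p.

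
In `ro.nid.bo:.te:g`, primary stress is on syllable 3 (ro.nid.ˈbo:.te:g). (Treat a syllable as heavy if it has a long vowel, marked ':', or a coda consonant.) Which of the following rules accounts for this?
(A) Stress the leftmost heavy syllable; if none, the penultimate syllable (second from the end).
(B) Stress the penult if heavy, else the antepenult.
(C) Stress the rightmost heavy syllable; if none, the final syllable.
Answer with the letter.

Rule A → syllable 2 (observed: 3).
Rule B → syllable 3 ✓.
Rule C → syllable 4 (observed: 3).

B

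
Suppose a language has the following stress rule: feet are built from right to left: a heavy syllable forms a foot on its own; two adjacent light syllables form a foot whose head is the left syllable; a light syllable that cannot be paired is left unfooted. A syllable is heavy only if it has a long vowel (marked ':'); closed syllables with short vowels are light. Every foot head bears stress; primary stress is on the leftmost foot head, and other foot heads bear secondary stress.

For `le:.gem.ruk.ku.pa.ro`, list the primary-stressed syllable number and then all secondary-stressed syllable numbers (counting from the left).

primary 1, secondary 3, 5

Weights: 1 le: H, 2 gem L, 3 ruk L, 4 ku L, 5 pa L, 6 ro L.
Parse right to left (heavy = foot alone; LL = one foot; stranded L unfooted): (ˈle:) gem (ˈruk.ku) (ˈpa.ro).
Foot heads: 1, 3, 5.
Primary stress on the leftmost head = syllable 1.
Secondary stress on 3, 5: ˈle:.gem.ˌruk.ku.ˌpa.ro.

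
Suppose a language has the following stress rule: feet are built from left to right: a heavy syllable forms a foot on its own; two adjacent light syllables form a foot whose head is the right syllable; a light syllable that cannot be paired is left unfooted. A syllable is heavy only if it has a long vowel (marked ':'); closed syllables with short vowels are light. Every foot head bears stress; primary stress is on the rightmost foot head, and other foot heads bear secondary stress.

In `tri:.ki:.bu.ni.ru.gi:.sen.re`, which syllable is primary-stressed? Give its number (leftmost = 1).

8

Weights: 1 tri: H, 2 ki: H, 3 bu L, 4 ni L, 5 ru L, 6 gi: H, 7 sen L, 8 re L.
Parse left to right (heavy = foot alone; LL = one foot; stranded L unfooted): (ˈtri:) (ˈki:) (bu.ˈni) ru (ˈgi:) (sen.ˈre).
Foot heads: 1, 2, 4, 6, 8.
Primary stress on the rightmost head = syllable 8.
Primary stress: syllable 8 → tri:.ki:.bu.ni.ru.gi:.sen.ˈre.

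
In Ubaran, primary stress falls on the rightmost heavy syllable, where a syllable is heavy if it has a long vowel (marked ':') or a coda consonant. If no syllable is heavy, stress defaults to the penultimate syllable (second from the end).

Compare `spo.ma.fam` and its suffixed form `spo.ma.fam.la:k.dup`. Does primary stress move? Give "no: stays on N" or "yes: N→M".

Base `spo.ma.fam` (3 syllables):
  Weights: 1 spo L, 2 ma L, 3 fam H.
  Heavy syllables in the domain: 3. The rightmost is syllable 3 (fam).
  → primary stress on syllable 3.
Suffixed `spo.ma.fam.la:k.dup` (5 syllables):
  Weights: 1 spo L, 2 ma L, 3 fam H, 4 la:k H, 5 dup H.
  Heavy syllables in the domain: 3, 4, 5. The rightmost is syllable 5 (dup).
  → primary stress on syllable 5.

yes: 3→5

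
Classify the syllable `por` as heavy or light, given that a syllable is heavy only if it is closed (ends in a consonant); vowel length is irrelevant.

`por`: short vowel, closed (coda /r/). Closed (coda /r/) → heavy.

heavy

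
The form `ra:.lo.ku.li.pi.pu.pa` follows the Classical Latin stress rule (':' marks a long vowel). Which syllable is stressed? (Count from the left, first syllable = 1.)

5

Classical Latin: stress the penult if heavy (long vowel or closed), else the antepenult.
Weights: 5 pi L, 6 pu L, 7 pa L.
The penult (syllable 6, pu) is light, so stress falls on the antepenult (syllable 5, pi).
Stress on syllable 5: ra:.lo.ku.li.ˈpi.pu.pa.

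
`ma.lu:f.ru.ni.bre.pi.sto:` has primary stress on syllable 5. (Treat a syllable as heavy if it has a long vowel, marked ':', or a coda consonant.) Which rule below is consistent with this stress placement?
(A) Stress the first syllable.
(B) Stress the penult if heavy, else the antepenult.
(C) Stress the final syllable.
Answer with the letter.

B

Rule A → syllable 1 (observed: 5).
Rule B → syllable 5 ✓.
Rule C → syllable 7 (observed: 5).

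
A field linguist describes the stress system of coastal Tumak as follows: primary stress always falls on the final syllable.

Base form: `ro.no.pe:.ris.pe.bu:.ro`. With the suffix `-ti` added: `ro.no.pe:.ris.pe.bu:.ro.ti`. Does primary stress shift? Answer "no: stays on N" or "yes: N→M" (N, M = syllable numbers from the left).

yes: 7→8

Base `ro.no.pe:.ris.pe.bu:.ro` (7 syllables):
  The word has 7 syllables; the final syllable is syllable 7 (ro).
  → primary stress on syllable 7.
Suffixed `ro.no.pe:.ris.pe.bu:.ro.ti` (8 syllables):
  The word has 8 syllables; the final syllable is syllable 8 (ti).
  → primary stress on syllable 8.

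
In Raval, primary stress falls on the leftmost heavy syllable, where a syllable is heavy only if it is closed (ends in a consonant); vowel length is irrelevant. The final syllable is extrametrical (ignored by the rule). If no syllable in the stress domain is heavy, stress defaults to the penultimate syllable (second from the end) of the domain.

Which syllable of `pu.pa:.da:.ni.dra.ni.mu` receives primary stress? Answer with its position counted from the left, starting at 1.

The final syllable (7, mu) is extrametrical; the stress domain is syllables 1–6.
Weights: 1 pu L, 2 pa: L, 3 da: L, 4 ni L, 5 dra L, 6 ni L.
No heavy syllable in the domain; default to the penultimate syllable (second from the end) of the domain = syllable 5.
Primary stress: syllable 5 → pu.pa:.da:.ni.ˈdra.ni.mu.

5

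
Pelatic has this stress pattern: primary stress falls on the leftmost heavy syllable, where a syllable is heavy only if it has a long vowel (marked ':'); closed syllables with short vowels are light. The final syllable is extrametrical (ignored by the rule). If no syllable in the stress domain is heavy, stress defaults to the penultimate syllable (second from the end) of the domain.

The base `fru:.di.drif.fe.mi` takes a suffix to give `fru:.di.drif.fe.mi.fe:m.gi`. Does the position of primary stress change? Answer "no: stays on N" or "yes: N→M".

no: stays on 1

Base `fru:.di.drif.fe.mi` (5 syllables):
  The final syllable (5, mi) is extrametrical; the stress domain is syllables 1–4.
  Weights: 1 fru: H, 2 di L, 3 drif L, 4 fe L.
  Heavy syllables in the domain: 1. The leftmost is syllable 1 (fru:).
  → primary stress on syllable 1.
Suffixed `fru:.di.drif.fe.mi.fe:m.gi` (7 syllables):
  The final syllable (7, gi) is extrametrical; the stress domain is syllables 1–6.
  Weights: 1 fru: H, 2 di L, 3 drif L, 4 fe L, 5 mi L, 6 fe:m H.
  Heavy syllables in the domain: 1, 6. The leftmost is syllable 1 (fru:).
  → primary stress on syllable 1.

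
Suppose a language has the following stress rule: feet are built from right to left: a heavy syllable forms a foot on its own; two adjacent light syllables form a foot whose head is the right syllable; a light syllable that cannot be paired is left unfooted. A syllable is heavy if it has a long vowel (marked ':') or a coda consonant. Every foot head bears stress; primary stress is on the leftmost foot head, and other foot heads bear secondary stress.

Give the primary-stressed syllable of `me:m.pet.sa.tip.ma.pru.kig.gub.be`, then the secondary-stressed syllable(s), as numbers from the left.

Weights: 1 me:m H, 2 pet H, 3 sa L, 4 tip H, 5 ma L, 6 pru L, 7 kig H, 8 gub H, 9 be L.
Parse right to left (heavy = foot alone; LL = one foot; stranded L unfooted): (ˈme:m) (ˈpet) sa (ˈtip) (ma.ˈpru) (ˈkig) (ˈgub) be.
Foot heads: 1, 2, 4, 6, 7, 8.
Primary stress on the leftmost head = syllable 1.
Secondary stress on 2, 4, 6, 7, 8: ˈme:m.ˌpet.sa.ˌtip.ma.ˌpru.ˌkig.ˌgub.be.

primary 1, secondary 2, 4, 6, 7, 8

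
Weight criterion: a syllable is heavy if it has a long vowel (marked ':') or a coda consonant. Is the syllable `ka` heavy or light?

`ka`: short vowel, open (no coda). Short vowel, open → light.

light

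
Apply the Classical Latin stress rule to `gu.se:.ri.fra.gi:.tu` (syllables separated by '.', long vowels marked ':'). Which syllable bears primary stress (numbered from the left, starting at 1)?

Classical Latin: stress the penult if heavy (long vowel or closed), else the antepenult.
Weights: 4 fra L, 5 gi: H, 6 tu L.
The penult (syllable 5, gi:) is heavy, so it takes stress.
Stress on syllable 5: gu.se:.ri.fra.ˈgi:.tu.

5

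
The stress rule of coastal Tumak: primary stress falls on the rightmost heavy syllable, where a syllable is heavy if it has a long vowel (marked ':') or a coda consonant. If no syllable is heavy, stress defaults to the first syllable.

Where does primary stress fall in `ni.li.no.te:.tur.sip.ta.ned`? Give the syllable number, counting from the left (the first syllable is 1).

8

Weights: 1 ni L, 2 li L, 3 no L, 4 te: H, 5 tur H, 6 sip H, 7 ta L, 8 ned H.
Heavy syllables in the domain: 4, 5, 6, 8. The rightmost is syllable 8 (ned).
Primary stress: syllable 8 → ni.li.no.te:.tur.sip.ta.ˈned.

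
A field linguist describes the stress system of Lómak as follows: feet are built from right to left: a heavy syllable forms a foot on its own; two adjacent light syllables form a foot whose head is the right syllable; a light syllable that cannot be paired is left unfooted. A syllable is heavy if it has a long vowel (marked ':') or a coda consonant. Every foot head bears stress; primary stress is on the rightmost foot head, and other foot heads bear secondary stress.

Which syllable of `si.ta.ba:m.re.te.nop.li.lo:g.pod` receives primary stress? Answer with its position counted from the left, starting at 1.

9

Weights: 1 si L, 2 ta L, 3 ba:m H, 4 re L, 5 te L, 6 nop H, 7 li L, 8 lo:g H, 9 pod H.
Parse right to left (heavy = foot alone; LL = one foot; stranded L unfooted): (si.ˈta) (ˈba:m) (re.ˈte) (ˈnop) li (ˈlo:g) (ˈpod).
Foot heads: 2, 3, 5, 6, 8, 9.
Primary stress on the rightmost head = syllable 9.
Primary stress: syllable 9 → si.ta.ba:m.re.te.nop.li.lo:g.ˈpod.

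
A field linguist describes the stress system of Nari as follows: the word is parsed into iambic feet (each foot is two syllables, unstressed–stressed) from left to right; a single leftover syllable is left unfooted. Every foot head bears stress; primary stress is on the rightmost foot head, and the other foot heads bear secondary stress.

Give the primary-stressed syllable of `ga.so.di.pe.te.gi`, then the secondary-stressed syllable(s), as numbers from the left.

primary 6, secondary 2, 4

Parse left to right into iambic (σˈσ) feet: (ga.ˈso) (di.ˈpe) (te.ˈgi).
Foot heads (stressed positions): 2, 4, 6.
End Rule Rightmost: primary stress on the rightmost head = syllable 6.
Secondary stress on 2, 4: ga.ˌso.di.ˌpe.te.ˈgi.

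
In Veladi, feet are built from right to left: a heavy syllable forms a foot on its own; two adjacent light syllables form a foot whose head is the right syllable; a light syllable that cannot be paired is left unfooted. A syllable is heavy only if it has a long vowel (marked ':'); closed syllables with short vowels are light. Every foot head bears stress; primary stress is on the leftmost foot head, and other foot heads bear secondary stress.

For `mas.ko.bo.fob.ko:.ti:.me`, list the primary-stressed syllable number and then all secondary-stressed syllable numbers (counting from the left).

primary 2, secondary 4, 5, 6

Weights: 1 mas L, 2 ko L, 3 bo L, 4 fob L, 5 ko: H, 6 ti: H, 7 me L.
Parse right to left (heavy = foot alone; LL = one foot; stranded L unfooted): (mas.ˈko) (bo.ˈfob) (ˈko:) (ˈti:) me.
Foot heads: 2, 4, 5, 6.
Primary stress on the leftmost head = syllable 2.
Secondary stress on 4, 5, 6: mas.ˈko.bo.ˌfob.ˌko:.ˌti:.me.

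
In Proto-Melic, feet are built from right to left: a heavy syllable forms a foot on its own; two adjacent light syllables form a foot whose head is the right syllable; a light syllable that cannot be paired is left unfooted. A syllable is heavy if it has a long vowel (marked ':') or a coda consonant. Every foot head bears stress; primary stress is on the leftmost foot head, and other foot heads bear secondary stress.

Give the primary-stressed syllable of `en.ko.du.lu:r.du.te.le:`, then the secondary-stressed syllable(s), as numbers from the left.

Weights: 1 en H, 2 ko L, 3 du L, 4 lu:r H, 5 du L, 6 te L, 7 le: H.
Parse right to left (heavy = foot alone; LL = one foot; stranded L unfooted): (ˈen) (ko.ˈdu) (ˈlu:r) (du.ˈte) (ˈle:).
Foot heads: 1, 3, 4, 6, 7.
Primary stress on the leftmost head = syllable 1.
Secondary stress on 3, 4, 6, 7: ˈen.ko.ˌdu.ˌlu:r.du.ˌte.ˌle:.

primary 1, secondary 3, 4, 6, 7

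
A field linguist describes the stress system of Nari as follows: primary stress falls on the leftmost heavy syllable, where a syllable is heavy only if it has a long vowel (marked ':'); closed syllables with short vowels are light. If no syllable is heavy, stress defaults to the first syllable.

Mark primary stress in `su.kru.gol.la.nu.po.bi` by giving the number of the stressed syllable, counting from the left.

Weights: 1 su L, 2 kru L, 3 gol L, 4 la L, 5 nu L, 6 po L, 7 bi L.
No heavy syllable in the domain; default to the first syllable = syllable 1.
Primary stress: syllable 1 → ˈsu.kru.gol.la.nu.po.bi.

1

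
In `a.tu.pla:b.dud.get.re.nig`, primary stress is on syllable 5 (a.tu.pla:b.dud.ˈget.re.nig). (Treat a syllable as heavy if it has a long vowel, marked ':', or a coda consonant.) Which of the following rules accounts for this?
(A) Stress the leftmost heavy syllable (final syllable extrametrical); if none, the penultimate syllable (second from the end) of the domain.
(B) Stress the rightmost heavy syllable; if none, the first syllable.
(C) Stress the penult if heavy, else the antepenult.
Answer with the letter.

C

Rule A → syllable 3 (observed: 5).
Rule B → syllable 7 (observed: 5).
Rule C → syllable 5 ✓.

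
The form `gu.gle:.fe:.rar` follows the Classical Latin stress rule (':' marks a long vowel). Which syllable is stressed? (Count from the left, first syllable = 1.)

3

Classical Latin: stress the penult if heavy (long vowel or closed), else the antepenult.
Weights: 2 gle: H, 3 fe: H, 4 rar H.
The penult (syllable 3, fe:) is heavy, so it takes stress.
Stress on syllable 3: gu.gle:.ˈfe:.rar.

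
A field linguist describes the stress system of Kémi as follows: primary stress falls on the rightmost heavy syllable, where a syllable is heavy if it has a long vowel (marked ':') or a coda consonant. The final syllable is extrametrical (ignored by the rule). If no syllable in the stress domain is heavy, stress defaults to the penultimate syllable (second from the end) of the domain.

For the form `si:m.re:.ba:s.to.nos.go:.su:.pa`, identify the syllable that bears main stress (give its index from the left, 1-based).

The final syllable (8, pa) is extrametrical; the stress domain is syllables 1–7.
Weights: 1 si:m H, 2 re: H, 3 ba:s H, 4 to L, 5 nos H, 6 go: H, 7 su: H.
Heavy syllables in the domain: 1, 2, 3, 5, 6, 7. The rightmost is syllable 7 (su:).
Primary stress: syllable 7 → si:m.re:.ba:s.to.nos.go:.ˈsu:.pa.

7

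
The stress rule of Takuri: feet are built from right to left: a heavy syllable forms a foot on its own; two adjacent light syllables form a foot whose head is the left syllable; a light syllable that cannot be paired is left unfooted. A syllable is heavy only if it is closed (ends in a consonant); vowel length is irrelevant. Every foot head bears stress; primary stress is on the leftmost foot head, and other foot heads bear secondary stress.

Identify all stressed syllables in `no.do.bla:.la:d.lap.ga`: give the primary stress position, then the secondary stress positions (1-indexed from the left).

Weights: 1 no L, 2 do L, 3 bla: L, 4 la:d H, 5 lap H, 6 ga L.
Parse right to left (heavy = foot alone; LL = one foot; stranded L unfooted): no (ˈdo.bla:) (ˈla:d) (ˈlap) ga.
Foot heads: 2, 4, 5.
Primary stress on the leftmost head = syllable 2.
Secondary stress on 4, 5: no.ˈdo.bla:.ˌla:d.ˌlap.ga.

primary 2, secondary 4, 5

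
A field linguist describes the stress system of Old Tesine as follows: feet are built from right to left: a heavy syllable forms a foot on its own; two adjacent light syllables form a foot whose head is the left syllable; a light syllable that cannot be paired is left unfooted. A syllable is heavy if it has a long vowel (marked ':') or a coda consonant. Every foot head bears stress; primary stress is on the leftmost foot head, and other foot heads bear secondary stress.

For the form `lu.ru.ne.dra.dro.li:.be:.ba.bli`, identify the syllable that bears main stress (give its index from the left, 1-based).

Weights: 1 lu L, 2 ru L, 3 ne L, 4 dra L, 5 dro L, 6 li: H, 7 be: H, 8 ba L, 9 bli L.
Parse right to left (heavy = foot alone; LL = one foot; stranded L unfooted): lu (ˈru.ne) (ˈdra.dro) (ˈli:) (ˈbe:) (ˈba.bli).
Foot heads: 2, 4, 6, 7, 8.
Primary stress on the leftmost head = syllable 2.
Primary stress: syllable 2 → lu.ˈru.ne.dra.dro.li:.be:.ba.bli.

2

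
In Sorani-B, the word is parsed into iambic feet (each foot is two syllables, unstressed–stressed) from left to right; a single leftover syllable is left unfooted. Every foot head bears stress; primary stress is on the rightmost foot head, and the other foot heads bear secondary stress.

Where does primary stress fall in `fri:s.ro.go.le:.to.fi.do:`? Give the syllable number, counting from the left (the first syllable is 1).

Parse left to right into iambic (σˈσ) feet: (fri:s.ˈro) (go.ˈle:) (to.ˈfi) do:. Syllable 7 is left unfooted.
Foot heads (stressed positions): 2, 4, 6.
End Rule Rightmost: primary stress on the rightmost head = syllable 6.
Primary stress: syllable 6 → fri:s.ro.go.le:.to.ˈfi.do:.

6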